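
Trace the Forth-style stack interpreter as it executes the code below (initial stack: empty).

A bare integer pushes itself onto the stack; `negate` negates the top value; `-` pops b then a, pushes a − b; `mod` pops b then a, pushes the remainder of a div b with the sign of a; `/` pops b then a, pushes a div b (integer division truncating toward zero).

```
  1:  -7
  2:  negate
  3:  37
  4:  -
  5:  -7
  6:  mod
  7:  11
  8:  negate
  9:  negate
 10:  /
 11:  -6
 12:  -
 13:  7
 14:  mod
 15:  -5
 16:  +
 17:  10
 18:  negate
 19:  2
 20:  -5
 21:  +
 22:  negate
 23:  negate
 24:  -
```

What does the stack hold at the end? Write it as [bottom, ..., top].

[1, -7]

-7     -> -7
negate -> 7
37     -> 7 37
-      -> -30
-7     -> -30 -7
mod    -> -2
11     -> -2 11
negate -> -2 -11
negate -> -2 11
/      -> 0
-6     -> 0 -6
-      -> 6
7      -> 6 7
mod    -> 6
-5     -> 6 -5
+      -> 1
10     -> 1 10
negate -> 1 -10
2      -> 1 -10 2
-5     -> 1 -10 2 -5
+      -> 1 -10 -3
negate -> 1 -10 3
negate -> 1 -10 -3
-      -> 1 -7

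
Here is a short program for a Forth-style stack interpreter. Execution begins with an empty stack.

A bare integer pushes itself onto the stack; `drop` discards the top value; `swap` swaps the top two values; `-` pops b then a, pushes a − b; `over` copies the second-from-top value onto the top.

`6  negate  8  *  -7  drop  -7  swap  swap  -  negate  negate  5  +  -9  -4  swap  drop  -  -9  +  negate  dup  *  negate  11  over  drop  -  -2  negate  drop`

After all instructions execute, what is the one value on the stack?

-1692

6      → [6]
negate → [-6]
8      → [-6, 8]
*      → [-48]
-7     → [-48, -7]
drop   → [-48]
-7     → [-48, -7]
swap   → [-7, -48]
swap   → [-48, -7]
-      → [-41]
negate → [41]
negate → [-41]
5      → [-41, 5]
+      → [-36]
-9     → [-36, -9]
-4     → [-36, -9, -4]
swap   → [-36, -4, -9]
drop   → [-36, -4]
-      → [-32]
-9     → [-32, -9]
+      → [-41]
negate → [41]
dup    → [41, 41]
*      → [1681]
negate → [-1681]
11     → [-1681, 11]
over   → [-1681, 11, -1681]
drop   → [-1681, 11]
-      → [-1692]
-2     → [-1692, -2]
negate → [-1692, 2]
drop   → [-1692]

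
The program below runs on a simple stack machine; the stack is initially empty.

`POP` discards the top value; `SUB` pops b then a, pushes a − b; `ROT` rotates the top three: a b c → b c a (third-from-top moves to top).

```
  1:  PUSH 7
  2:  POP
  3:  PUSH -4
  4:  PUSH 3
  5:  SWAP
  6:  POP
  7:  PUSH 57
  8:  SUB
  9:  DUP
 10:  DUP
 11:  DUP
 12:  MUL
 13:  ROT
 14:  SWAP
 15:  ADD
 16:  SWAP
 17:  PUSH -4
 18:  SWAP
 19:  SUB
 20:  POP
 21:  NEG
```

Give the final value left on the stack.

PUSH 7  : 7
POP     : (empty)
PUSH -4 : -4
PUSH 3  : -4 3
SWAP    : 3 -4
POP     : 3
PUSH 57 : 3 57
SUB     : -54
DUP     : -54 -54
DUP     : -54 -54 -54
DUP     : -54 -54 -54 -54
MUL     : -54 -54 2916
ROT     : -54 2916 -54
SWAP    : -54 -54 2916
ADD     : -54 2862
SWAP    : 2862 -54
PUSH -4 : 2862 -54 -4
SWAP    : 2862 -4 -54
SUB     : 2862 50
POP     : 2862
NEG     : -2862

-2862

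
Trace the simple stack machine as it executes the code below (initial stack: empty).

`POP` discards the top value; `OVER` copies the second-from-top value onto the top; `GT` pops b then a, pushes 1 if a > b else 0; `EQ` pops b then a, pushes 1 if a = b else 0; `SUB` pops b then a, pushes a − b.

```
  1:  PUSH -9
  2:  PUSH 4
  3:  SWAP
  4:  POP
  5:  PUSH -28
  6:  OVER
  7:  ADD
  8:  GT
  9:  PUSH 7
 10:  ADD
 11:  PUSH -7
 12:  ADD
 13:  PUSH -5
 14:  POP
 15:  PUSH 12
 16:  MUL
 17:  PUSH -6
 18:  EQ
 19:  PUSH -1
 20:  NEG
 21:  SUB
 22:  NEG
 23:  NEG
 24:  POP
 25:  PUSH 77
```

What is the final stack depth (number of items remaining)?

PUSH -9   [-9]
PUSH 4    [-9, 4]
SWAP      [4, -9]
POP       [4]
PUSH -28  [4, -28]
OVER      [4, -28, 4]
ADD       [4, -24]
GT        [1]
PUSH 7    [1, 7]
ADD       [8]
PUSH -7   [8, -7]
ADD       [1]
PUSH -5   [1, -5]
POP       [1]
PUSH 12   [1, 12]
MUL       [12]
PUSH -6   [12, -6]
EQ        [0]
PUSH -1   [0, -1]
NEG       [0, 1]
SUB       [-1]
NEG       [1]
NEG       [-1]
POP       []
PUSH 77   [77]

1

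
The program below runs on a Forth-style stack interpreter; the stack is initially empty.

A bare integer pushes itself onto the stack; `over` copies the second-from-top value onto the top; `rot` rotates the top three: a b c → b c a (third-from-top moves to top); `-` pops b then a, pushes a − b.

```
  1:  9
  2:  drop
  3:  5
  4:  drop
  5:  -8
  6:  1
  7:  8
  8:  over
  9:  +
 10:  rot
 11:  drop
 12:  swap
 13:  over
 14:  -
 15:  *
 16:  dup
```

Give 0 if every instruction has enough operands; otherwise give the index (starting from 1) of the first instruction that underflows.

0

9     9
drop  (empty)
5     5
drop  (empty)
-8    -8
1     -8 1
8     -8 1 8
over  -8 1 8 1
+     -8 1 9
rot   1 9 -8
drop  1 9
swap  9 1
over  9 1 9
-     9 -8
*     -72
dup   -72 -72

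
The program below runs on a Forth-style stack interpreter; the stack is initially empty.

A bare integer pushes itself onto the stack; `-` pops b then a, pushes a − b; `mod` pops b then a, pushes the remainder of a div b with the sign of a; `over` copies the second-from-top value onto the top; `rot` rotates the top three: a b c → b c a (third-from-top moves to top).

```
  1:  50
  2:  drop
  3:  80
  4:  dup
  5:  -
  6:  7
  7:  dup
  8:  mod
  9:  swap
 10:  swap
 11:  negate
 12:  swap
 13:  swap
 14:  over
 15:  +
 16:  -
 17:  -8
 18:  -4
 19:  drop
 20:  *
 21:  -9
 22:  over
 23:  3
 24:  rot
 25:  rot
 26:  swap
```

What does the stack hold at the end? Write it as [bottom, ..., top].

[0, 3, 0, -9]

50     -> [50]
drop   -> []
80     -> [80]
dup    -> [80, 80]
-      -> [0]
7      -> [0, 7]
dup    -> [0, 7, 7]
mod    -> [0, 0]
swap   -> [0, 0]
swap   -> [0, 0]
negate -> [0, 0]
swap   -> [0, 0]
swap   -> [0, 0]
over   -> [0, 0, 0]
+      -> [0, 0]
-      -> [0]
-8     -> [0, -8]
-4     -> [0, -8, -4]
drop   -> [0, -8]
*      -> [0]
-9     -> [0, -9]
over   -> [0, -9, 0]
3      -> [0, -9, 0, 3]
rot    -> [0, 0, 3, -9]
rot    -> [0, 3, -9, 0]
swap   -> [0, 3, 0, -9]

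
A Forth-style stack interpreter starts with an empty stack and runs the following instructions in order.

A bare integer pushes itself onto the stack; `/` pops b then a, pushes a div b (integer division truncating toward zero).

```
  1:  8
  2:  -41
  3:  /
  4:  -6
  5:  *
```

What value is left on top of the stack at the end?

0

8   : 8
-41 : 8 -41
/   : 0
-6  : 0 -6
*   : 0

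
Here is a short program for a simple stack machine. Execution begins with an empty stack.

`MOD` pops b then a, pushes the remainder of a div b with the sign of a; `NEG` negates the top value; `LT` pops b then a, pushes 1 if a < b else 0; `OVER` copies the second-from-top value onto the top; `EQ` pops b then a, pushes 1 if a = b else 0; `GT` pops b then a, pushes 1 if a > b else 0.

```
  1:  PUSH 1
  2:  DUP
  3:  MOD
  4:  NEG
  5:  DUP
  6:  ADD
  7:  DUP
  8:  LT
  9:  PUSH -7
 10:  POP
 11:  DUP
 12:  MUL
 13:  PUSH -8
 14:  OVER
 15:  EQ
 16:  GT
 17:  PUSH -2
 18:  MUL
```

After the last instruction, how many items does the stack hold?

PUSH 1  -> [1]
DUP     -> [1, 1]
MOD     -> [0]
NEG     -> [0]
DUP     -> [0, 0]
ADD     -> [0]
DUP     -> [0, 0]
LT      -> [0]
PUSH -7 -> [0, -7]
POP     -> [0]
DUP     -> [0, 0]
MUL     -> [0]
PUSH -8 -> [0, -8]
OVER    -> [0, -8, 0]
EQ      -> [0, 0]
GT      -> [0]
PUSH -2 -> [0, -2]
MUL     -> [0]

1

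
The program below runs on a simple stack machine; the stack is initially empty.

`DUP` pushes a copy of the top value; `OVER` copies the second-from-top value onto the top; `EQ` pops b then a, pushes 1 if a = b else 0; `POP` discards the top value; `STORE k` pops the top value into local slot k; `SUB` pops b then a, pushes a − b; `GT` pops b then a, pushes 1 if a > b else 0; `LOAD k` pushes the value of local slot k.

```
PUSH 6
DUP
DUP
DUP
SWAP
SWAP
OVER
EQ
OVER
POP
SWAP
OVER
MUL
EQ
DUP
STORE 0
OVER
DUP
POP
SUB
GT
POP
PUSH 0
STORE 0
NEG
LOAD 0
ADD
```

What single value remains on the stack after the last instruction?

-6

PUSH 6   [6]
DUP      [6, 6]
DUP      [6, 6, 6]
DUP      [6, 6, 6, 6]
SWAP     [6, 6, 6, 6]
SWAP     [6, 6, 6, 6]
OVER     [6, 6, 6, 6, 6]
EQ       [6, 6, 6, 1]
OVER     [6, 6, 6, 1, 6]
POP      [6, 6, 6, 1]
SWAP     [6, 6, 1, 6]
OVER     [6, 6, 1, 6, 1]
MUL      [6, 6, 1, 6]
EQ       [6, 6, 0]
DUP      [6, 6, 0, 0]
STORE 0  [6, 6, 0]
OVER     [6, 6, 0, 6]
DUP      [6, 6, 0, 6, 6]
POP      [6, 6, 0, 6]
SUB      [6, 6, -6]
GT       [6, 1]
POP      [6]
PUSH 0   [6, 0]
STORE 0  [6]
NEG      [-6]
LOAD 0   [-6, 0]
ADD      [-6]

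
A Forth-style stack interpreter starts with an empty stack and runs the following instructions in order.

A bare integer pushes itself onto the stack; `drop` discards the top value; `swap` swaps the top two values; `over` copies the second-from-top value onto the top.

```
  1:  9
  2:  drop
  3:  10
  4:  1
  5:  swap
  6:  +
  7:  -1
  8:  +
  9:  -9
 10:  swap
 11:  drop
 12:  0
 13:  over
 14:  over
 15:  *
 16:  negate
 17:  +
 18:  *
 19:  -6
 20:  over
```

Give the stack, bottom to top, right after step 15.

[-9, 0, 0]

9    -> 9
drop -> (empty)
10   -> 10
1    -> 10 1
swap -> 1 10
+    -> 11
-1   -> 11 -1
+    -> 10
-9   -> 10 -9
swap -> -9 10
drop -> -9
0    -> -9 0
over -> -9 0 -9
over -> -9 0 -9 0
*    -> -9 0 0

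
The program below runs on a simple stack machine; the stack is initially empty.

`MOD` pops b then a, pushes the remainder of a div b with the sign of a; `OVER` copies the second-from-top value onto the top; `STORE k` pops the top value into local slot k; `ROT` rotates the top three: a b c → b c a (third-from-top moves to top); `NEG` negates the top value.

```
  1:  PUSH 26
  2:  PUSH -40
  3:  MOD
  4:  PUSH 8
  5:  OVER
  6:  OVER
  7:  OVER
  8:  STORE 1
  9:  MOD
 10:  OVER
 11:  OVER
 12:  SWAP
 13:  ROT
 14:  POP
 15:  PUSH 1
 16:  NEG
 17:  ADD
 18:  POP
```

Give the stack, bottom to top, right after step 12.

PUSH 26  → [26]
PUSH -40 → [26, -40]
MOD      → [26]
PUSH 8   → [26, 8]
OVER     → [26, 8, 26]
OVER     → [26, 8, 26, 8]
OVER     → [26, 8, 26, 8, 26]
STORE 1  → [26, 8, 26, 8]
MOD      → [26, 8, 2]
OVER     → [26, 8, 2, 8]
OVER     → [26, 8, 2, 8, 2]
SWAP     → [26, 8, 2, 2, 8]

[26, 8, 2, 2, 8]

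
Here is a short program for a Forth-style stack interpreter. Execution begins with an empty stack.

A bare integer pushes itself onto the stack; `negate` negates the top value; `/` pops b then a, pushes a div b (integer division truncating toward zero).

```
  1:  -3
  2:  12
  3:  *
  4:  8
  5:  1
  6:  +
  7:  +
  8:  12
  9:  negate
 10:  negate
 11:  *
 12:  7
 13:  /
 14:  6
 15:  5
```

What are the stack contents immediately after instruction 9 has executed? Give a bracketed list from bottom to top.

-3      -3
12      -3 12
*       -36
8       -36 8
1       -36 8 1
+       -36 9
+       -27
12      -27 12
negate  -27 -12

[-27, -12]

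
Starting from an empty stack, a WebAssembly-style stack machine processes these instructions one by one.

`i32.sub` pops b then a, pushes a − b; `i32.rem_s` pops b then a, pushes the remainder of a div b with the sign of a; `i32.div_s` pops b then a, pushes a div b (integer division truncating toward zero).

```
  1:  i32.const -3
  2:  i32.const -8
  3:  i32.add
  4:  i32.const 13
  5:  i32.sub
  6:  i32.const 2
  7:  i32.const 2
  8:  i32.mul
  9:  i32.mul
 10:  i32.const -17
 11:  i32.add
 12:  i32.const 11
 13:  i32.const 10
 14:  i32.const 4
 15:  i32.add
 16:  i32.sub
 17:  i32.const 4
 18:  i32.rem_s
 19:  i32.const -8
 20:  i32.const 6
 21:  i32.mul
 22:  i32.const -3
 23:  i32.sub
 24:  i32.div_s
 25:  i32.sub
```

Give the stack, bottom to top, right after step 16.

[-113, -3]

i32.const -3   [-3]
i32.const -8   [-3, -8]
i32.add        [-11]
i32.const 13   [-11, 13]
i32.sub        [-24]
i32.const 2    [-24, 2]
i32.const 2    [-24, 2, 2]
i32.mul        [-24, 4]
i32.mul        [-96]
i32.const -17  [-96, -17]
i32.add        [-113]
i32.const 11   [-113, 11]
i32.const 10   [-113, 11, 10]
i32.const 4    [-113, 11, 10, 4]
i32.add        [-113, 11, 14]
i32.sub        [-113, -3]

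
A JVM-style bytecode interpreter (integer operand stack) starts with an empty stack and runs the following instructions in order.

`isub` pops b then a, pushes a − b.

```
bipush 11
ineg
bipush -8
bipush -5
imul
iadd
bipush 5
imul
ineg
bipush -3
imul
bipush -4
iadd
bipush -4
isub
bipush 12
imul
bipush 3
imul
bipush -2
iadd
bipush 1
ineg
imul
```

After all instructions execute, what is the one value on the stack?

-15658

bipush 11 : [11]
ineg      : [-11]
bipush -8 : [-11, -8]
bipush -5 : [-11, -8, -5]
imul      : [-11, 40]
iadd      : [29]
bipush 5  : [29, 5]
imul      : [145]
ineg      : [-145]
bipush -3 : [-145, -3]
imul      : [435]
bipush -4 : [435, -4]
iadd      : [431]
bipush -4 : [431, -4]
isub      : [435]
bipush 12 : [435, 12]
imul      : [5220]
bipush 3  : [5220, 3]
imul      : [15660]
bipush -2 : [15660, -2]
iadd      : [15658]
bipush 1  : [15658, 1]
ineg      : [15658, -1]
imul      : [-15658]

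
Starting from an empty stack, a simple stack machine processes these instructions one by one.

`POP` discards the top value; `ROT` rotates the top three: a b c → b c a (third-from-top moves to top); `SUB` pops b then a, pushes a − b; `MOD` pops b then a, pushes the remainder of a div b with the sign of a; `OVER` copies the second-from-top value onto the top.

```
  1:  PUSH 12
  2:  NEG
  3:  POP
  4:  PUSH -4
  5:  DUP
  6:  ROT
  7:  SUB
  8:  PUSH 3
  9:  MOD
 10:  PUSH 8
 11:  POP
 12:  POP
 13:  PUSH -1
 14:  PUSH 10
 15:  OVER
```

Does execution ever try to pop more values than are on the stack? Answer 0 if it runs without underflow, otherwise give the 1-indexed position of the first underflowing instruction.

6

PUSH 12 -> [12]
NEG     -> [-12]
POP     -> []
PUSH -4 -> [-4]
DUP     -> [-4, -4]
ROT  — needs 3 operands, stack has 2 → underflow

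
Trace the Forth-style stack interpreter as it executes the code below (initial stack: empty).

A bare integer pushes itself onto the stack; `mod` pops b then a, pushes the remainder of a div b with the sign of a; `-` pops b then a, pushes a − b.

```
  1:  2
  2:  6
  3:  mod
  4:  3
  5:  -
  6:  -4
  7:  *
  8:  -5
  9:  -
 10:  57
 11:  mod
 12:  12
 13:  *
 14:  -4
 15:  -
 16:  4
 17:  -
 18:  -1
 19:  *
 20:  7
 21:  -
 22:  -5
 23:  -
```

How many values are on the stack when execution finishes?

1

2   → [2]
6   → [2, 6]
mod → [2]
3   → [2, 3]
-   → [-1]
-4  → [-1, -4]
*   → [4]
-5  → [4, -5]
-   → [9]
57  → [9, 57]
mod → [9]
12  → [9, 12]
*   → [108]
-4  → [108, -4]
-   → [112]
4   → [112, 4]
-   → [108]
-1  → [108, -1]
*   → [-108]
7   → [-108, 7]
-   → [-115]
-5  → [-115, -5]
-   → [-110]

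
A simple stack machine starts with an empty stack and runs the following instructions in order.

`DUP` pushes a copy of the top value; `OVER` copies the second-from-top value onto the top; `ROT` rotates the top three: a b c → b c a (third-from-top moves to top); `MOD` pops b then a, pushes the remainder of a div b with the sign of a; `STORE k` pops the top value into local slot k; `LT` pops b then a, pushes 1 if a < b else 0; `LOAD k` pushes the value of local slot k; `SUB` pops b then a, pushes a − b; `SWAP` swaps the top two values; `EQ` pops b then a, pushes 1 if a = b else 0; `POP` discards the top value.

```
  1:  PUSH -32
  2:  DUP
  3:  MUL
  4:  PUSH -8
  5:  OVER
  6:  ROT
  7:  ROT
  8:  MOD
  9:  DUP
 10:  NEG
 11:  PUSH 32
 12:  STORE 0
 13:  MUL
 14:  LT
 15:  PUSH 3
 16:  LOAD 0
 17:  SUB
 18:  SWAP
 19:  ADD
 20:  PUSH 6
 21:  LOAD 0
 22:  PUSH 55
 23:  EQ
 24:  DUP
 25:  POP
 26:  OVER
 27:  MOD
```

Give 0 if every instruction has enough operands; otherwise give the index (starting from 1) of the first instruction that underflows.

0

PUSH -32 -> [-32]
DUP      -> [-32, -32]
MUL      -> [1024]
PUSH -8  -> [1024, -8]
OVER     -> [1024, -8, 1024]
ROT      -> [-8, 1024, 1024]
ROT      -> [1024, 1024, -8]
MOD      -> [1024, 0]
DUP      -> [1024, 0, 0]
NEG      -> [1024, 0, 0]
PUSH 32  -> [1024, 0, 0, 32]
STORE 0  -> [1024, 0, 0]
MUL      -> [1024, 0]
LT       -> [0]
PUSH 3   -> [0, 3]
LOAD 0   -> [0, 3, 32]
SUB      -> [0, -29]
SWAP     -> [-29, 0]
ADD      -> [-29]
PUSH 6   -> [-29, 6]
LOAD 0   -> [-29, 6, 32]
PUSH 55  -> [-29, 6, 32, 55]
EQ       -> [-29, 6, 0]
DUP      -> [-29, 6, 0, 0]
POP      -> [-29, 6, 0]
OVER     -> [-29, 6, 0, 6]
MOD      -> [-29, 6, 0]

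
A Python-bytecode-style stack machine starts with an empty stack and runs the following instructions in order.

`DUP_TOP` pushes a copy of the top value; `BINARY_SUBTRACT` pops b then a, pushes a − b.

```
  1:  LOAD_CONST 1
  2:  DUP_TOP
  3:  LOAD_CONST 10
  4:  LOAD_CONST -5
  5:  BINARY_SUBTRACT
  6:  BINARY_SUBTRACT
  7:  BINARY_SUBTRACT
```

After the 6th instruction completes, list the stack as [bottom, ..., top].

[1, -14]

LOAD_CONST 1     [1]
DUP_TOP          [1, 1]
LOAD_CONST 10    [1, 1, 10]
LOAD_CONST -5    [1, 1, 10, -5]
BINARY_SUBTRACT  [1, 1, 15]
BINARY_SUBTRACT  [1, -14]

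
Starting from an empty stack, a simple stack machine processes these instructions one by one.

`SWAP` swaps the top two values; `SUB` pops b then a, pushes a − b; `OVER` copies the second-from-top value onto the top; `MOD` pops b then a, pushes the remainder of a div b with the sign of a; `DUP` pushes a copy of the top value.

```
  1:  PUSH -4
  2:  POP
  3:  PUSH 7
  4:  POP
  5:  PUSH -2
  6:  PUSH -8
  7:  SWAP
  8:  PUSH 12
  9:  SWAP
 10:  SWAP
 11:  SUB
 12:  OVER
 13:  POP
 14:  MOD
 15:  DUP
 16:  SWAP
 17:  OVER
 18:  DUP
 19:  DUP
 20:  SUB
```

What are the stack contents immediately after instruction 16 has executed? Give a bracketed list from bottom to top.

[-8, -8]

PUSH -4 : [-4]
POP     : []
PUSH 7  : [7]
POP     : []
PUSH -2 : [-2]
PUSH -8 : [-2, -8]
SWAP    : [-8, -2]
PUSH 12 : [-8, -2, 12]
SWAP    : [-8, 12, -2]
SWAP    : [-8, -2, 12]
SUB     : [-8, -14]
OVER    : [-8, -14, -8]
POP     : [-8, -14]
MOD     : [-8]
DUP     : [-8, -8]
SWAP    : [-8, -8]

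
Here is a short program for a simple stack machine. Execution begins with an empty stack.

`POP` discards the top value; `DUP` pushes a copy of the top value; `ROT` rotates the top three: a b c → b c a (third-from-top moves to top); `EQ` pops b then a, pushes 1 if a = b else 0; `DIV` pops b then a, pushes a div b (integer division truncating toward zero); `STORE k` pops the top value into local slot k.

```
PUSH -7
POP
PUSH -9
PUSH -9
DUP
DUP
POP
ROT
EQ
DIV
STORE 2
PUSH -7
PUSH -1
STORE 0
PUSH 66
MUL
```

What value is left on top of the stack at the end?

PUSH -7 : [-7]
POP     : []
PUSH -9 : [-9]
PUSH -9 : [-9, -9]
DUP     : [-9, -9, -9]
DUP     : [-9, -9, -9, -9]
POP     : [-9, -9, -9]
ROT     : [-9, -9, -9]
EQ      : [-9, 1]
DIV     : [-9]
STORE 2 : []
PUSH -7 : [-7]
PUSH -1 : [-7, -1]
STORE 0 : [-7]
PUSH 66 : [-7, 66]
MUL     : [-462]

-462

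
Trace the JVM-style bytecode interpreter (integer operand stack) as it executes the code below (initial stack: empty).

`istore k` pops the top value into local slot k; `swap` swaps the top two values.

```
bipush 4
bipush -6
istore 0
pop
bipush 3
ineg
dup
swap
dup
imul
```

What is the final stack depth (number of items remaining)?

2

bipush 4  : 4
bipush -6 : 4 -6
istore 0  : 4
pop       : (empty)
bipush 3  : 3
ineg      : -3
dup       : -3 -3
swap      : -3 -3
dup       : -3 -3 -3
imul      : -3 9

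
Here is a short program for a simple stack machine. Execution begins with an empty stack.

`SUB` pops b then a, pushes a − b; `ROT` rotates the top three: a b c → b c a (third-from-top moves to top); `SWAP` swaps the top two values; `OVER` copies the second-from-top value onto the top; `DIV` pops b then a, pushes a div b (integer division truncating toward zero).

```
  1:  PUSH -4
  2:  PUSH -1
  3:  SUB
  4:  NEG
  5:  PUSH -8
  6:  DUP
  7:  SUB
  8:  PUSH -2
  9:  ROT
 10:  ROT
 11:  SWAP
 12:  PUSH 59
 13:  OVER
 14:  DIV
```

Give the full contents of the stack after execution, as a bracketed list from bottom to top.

PUSH -4 -> [-4]
PUSH -1 -> [-4, -1]
SUB     -> [-3]
NEG     -> [3]
PUSH -8 -> [3, -8]
DUP     -> [3, -8, -8]
SUB     -> [3, 0]
PUSH -2 -> [3, 0, -2]
ROT     -> [0, -2, 3]
ROT     -> [-2, 3, 0]
SWAP    -> [-2, 0, 3]
PUSH 59 -> [-2, 0, 3, 59]
OVER    -> [-2, 0, 3, 59, 3]
DIV     -> [-2, 0, 3, 19]

[-2, 0, 3, 19]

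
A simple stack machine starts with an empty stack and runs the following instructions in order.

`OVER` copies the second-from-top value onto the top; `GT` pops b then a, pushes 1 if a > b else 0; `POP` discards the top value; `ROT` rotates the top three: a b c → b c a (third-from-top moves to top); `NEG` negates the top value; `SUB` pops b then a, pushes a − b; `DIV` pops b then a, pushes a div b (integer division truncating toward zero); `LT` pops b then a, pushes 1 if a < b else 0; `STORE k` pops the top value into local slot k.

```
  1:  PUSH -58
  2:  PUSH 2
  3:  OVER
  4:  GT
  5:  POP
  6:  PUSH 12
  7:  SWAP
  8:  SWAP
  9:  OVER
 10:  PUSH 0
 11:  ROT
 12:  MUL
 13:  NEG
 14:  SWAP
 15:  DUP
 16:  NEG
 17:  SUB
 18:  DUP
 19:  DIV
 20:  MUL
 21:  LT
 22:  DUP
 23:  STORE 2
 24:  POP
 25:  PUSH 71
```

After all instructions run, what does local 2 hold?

1

PUSH -58  [-58]
PUSH 2    [-58, 2]
OVER      [-58, 2, -58]
GT        [-58, 1]
POP       [-58]
PUSH 12   [-58, 12]
SWAP      [12, -58]
SWAP      [-58, 12]
OVER      [-58, 12, -58]
PUSH 0    [-58, 12, -58, 0]
ROT       [-58, -58, 0, 12]
MUL       [-58, -58, 0]
NEG       [-58, -58, 0]
SWAP      [-58, 0, -58]
DUP       [-58, 0, -58, -58]
NEG       [-58, 0, -58, 58]
SUB       [-58, 0, -116]
DUP       [-58, 0, -116, -116]
DIV       [-58, 0, 1]
MUL       [-58, 0]
LT        [1]
DUP       [1, 1]
STORE 2   [1]
POP       []
PUSH 71   [71]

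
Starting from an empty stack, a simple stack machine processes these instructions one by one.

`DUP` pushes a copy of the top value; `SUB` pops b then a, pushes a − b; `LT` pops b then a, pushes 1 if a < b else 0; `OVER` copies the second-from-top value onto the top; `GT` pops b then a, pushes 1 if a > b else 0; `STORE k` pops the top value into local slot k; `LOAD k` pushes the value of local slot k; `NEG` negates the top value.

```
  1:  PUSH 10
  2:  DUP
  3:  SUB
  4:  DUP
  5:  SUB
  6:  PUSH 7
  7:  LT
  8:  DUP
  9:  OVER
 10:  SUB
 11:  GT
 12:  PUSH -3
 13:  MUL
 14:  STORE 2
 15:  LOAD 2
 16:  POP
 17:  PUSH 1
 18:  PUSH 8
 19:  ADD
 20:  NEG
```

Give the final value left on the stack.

PUSH 10 : 10
DUP     : 10 10
SUB     : 0
DUP     : 0 0
SUB     : 0
PUSH 7  : 0 7
LT      : 1
DUP     : 1 1
OVER    : 1 1 1
SUB     : 1 0
GT      : 1
PUSH -3 : 1 -3
MUL     : -3
STORE 2 : (empty)
LOAD 2  : -3
POP     : (empty)
PUSH 1  : 1
PUSH 8  : 1 8
ADD     : 9
NEG     : -9

-9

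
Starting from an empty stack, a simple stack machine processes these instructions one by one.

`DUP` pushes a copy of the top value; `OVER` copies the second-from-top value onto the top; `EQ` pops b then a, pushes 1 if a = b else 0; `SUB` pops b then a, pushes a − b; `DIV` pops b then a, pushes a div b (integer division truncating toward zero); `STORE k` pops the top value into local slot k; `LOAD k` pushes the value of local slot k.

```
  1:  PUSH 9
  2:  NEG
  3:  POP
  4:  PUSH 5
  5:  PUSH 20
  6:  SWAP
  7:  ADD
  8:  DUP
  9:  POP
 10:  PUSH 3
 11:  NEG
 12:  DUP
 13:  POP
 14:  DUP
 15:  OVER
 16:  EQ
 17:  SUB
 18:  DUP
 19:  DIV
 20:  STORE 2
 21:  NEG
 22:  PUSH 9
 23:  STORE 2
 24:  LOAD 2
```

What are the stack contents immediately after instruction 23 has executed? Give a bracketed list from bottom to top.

[-25]

PUSH 9  : 9
NEG     : -9
POP     : (empty)
PUSH 5  : 5
PUSH 20 : 5 20
SWAP    : 20 5
ADD     : 25
DUP     : 25 25
POP     : 25
PUSH 3  : 25 3
NEG     : 25 -3
DUP     : 25 -3 -3
POP     : 25 -3
DUP     : 25 -3 -3
OVER    : 25 -3 -3 -3
EQ      : 25 -3 1
SUB     : 25 -4
DUP     : 25 -4 -4
DIV     : 25 1
STORE 2 : 25
NEG     : -25
PUSH 9  : -25 9
STORE 2 : -25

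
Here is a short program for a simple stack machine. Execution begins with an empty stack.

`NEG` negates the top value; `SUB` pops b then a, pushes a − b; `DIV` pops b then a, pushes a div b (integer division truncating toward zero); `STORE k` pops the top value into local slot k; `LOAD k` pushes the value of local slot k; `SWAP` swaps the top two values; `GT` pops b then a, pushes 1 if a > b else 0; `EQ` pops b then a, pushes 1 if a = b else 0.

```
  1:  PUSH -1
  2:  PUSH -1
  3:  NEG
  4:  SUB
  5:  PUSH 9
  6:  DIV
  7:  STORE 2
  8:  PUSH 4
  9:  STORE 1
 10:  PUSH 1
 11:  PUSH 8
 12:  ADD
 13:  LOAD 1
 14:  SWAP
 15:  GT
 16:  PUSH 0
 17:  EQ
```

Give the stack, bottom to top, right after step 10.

PUSH -1  [-1]
PUSH -1  [-1, -1]
NEG      [-1, 1]
SUB      [-2]
PUSH 9   [-2, 9]
DIV      [0]
STORE 2  []
PUSH 4   [4]
STORE 1  []
PUSH 1   [1]

[1]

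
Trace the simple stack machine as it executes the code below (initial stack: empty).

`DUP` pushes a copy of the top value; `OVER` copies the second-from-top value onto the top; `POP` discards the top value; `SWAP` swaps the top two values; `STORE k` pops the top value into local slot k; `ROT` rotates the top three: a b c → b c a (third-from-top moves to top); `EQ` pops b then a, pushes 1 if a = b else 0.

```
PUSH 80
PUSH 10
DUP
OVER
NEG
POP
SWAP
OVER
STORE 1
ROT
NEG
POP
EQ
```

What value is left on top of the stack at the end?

PUSH 80  80
PUSH 10  80 10
DUP      80 10 10
OVER     80 10 10 10
NEG      80 10 10 -10
POP      80 10 10
SWAP     80 10 10
OVER     80 10 10 10
STORE 1  80 10 10
ROT      10 10 80
NEG      10 10 -80
POP      10 10
EQ       1

1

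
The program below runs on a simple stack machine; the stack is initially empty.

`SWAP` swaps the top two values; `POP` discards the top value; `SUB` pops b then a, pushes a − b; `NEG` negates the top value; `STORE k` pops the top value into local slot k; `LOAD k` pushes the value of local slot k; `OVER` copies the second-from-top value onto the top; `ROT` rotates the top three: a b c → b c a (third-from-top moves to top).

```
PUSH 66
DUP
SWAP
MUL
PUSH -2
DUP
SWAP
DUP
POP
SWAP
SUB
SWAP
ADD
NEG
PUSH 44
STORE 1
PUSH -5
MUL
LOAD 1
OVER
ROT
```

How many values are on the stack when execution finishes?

3

PUSH 66 : 66
DUP     : 66 66
SWAP    : 66 66
MUL     : 4356
PUSH -2 : 4356 -2
DUP     : 4356 -2 -2
SWAP    : 4356 -2 -2
DUP     : 4356 -2 -2 -2
POP     : 4356 -2 -2
SWAP    : 4356 -2 -2
SUB     : 4356 0
SWAP    : 0 4356
ADD     : 4356
NEG     : -4356
PUSH 44 : -4356 44
STORE 1 : -4356
PUSH -5 : -4356 -5
MUL     : 21780
LOAD 1  : 21780 44
OVER    : 21780 44 21780
ROT     : 44 21780 21780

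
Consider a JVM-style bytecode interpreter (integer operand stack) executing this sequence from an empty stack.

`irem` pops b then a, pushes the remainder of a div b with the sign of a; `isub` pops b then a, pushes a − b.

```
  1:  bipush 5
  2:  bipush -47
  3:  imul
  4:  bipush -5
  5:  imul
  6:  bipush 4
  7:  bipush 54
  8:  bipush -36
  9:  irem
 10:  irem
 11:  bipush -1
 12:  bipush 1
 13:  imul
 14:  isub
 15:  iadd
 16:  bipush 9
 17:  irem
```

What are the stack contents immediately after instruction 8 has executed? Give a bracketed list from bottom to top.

bipush 5   → [5]
bipush -47 → [5, -47]
imul       → [-235]
bipush -5  → [-235, -5]
imul       → [1175]
bipush 4   → [1175, 4]
bipush 54  → [1175, 4, 54]
bipush -36 → [1175, 4, 54, -36]

[1175, 4, 54, -36]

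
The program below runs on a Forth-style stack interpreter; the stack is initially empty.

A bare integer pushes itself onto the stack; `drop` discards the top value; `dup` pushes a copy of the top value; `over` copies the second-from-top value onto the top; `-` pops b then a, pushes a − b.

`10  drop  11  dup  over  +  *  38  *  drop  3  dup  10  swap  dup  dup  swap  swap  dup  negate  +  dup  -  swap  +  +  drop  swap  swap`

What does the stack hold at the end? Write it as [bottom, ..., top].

10     -> 10
drop   -> (empty)
11     -> 11
dup    -> 11 11
over   -> 11 11 11
+      -> 11 22
*      -> 242
38     -> 242 38
*      -> 9196
drop   -> (empty)
3      -> 3
dup    -> 3 3
10     -> 3 3 10
swap   -> 3 10 3
dup    -> 3 10 3 3
dup    -> 3 10 3 3 3
swap   -> 3 10 3 3 3
swap   -> 3 10 3 3 3
dup    -> 3 10 3 3 3 3
negate -> 3 10 3 3 3 -3
+      -> 3 10 3 3 0
dup    -> 3 10 3 3 0 0
-      -> 3 10 3 3 0
swap   -> 3 10 3 0 3
+      -> 3 10 3 3
+      -> 3 10 6
drop   -> 3 10
swap   -> 10 3
swap   -> 3 10

[3, 10]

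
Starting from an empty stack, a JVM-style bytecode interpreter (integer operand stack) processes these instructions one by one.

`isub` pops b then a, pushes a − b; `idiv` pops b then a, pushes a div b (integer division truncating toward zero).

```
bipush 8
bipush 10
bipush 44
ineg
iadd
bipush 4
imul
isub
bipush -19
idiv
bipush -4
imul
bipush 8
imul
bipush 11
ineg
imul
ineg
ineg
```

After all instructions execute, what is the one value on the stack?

-2464

bipush 8   → [8]
bipush 10  → [8, 10]
bipush 44  → [8, 10, 44]
ineg       → [8, 10, -44]
iadd       → [8, -34]
bipush 4   → [8, -34, 4]
imul       → [8, -136]
isub       → [144]
bipush -19 → [144, -19]
idiv       → [-7]
bipush -4  → [-7, -4]
imul       → [28]
bipush 8   → [28, 8]
imul       → [224]
bipush 11  → [224, 11]
ineg       → [224, -11]
imul       → [-2464]
ineg       → [2464]
ineg       → [-2464]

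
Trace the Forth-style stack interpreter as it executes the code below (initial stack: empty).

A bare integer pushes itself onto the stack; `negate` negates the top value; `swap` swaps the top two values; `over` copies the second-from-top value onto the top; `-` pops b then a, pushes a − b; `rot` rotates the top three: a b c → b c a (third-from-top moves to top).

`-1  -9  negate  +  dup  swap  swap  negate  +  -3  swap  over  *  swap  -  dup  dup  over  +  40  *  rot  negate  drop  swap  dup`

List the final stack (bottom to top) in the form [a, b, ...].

[240, 3, 3]

-1     → [-1]
-9     → [-1, -9]
negate → [-1, 9]
+      → [8]
dup    → [8, 8]
swap   → [8, 8]
swap   → [8, 8]
negate → [8, -8]
+      → [0]
-3     → [0, -3]
swap   → [-3, 0]
over   → [-3, 0, -3]
*      → [-3, 0]
swap   → [0, -3]
-      → [3]
dup    → [3, 3]
dup    → [3, 3, 3]
over   → [3, 3, 3, 3]
+      → [3, 3, 6]
40     → [3, 3, 6, 40]
*      → [3, 3, 240]
rot    → [3, 240, 3]
negate → [3, 240, -3]
drop   → [3, 240]
swap   → [240, 3]
dup    → [240, 3, 3]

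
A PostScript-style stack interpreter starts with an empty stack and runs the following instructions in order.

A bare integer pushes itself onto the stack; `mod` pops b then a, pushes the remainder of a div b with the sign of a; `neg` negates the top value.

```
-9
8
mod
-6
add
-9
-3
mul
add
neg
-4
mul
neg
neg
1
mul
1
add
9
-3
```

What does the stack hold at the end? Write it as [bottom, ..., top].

[81, 9, -3]

-9  → -9
8   → -9 8
mod → -1
-6  → -1 -6
add → -7
-9  → -7 -9
-3  → -7 -9 -3
mul → -7 27
add → 20
neg → -20
-4  → -20 -4
mul → 80
neg → -80
neg → 80
1   → 80 1
mul → 80
1   → 80 1
add → 81
9   → 81 9
-3  → 81 9 -3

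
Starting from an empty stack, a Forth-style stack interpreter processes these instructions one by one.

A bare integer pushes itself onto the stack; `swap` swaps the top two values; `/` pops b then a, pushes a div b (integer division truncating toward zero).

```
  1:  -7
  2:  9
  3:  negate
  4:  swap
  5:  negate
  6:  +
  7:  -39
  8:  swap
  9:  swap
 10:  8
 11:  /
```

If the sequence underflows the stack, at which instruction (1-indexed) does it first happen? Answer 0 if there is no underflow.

0

-7     → [-7]
9      → [-7, 9]
negate → [-7, -9]
swap   → [-9, -7]
negate → [-9, 7]
+      → [-2]
-39    → [-2, -39]
swap   → [-39, -2]
swap   → [-2, -39]
8      → [-2, -39, 8]
/      → [-2, -4]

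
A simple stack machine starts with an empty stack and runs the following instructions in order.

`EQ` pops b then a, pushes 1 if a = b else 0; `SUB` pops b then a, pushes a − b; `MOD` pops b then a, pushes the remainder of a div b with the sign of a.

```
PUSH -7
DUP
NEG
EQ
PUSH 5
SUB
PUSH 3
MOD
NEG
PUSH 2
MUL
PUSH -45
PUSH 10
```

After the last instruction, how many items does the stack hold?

PUSH -7   [-7]
DUP       [-7, -7]
NEG       [-7, 7]
EQ        [0]
PUSH 5    [0, 5]
SUB       [-5]
PUSH 3    [-5, 3]
MOD       [-2]
NEG       [2]
PUSH 2    [2, 2]
MUL       [4]
PUSH -45  [4, -45]
PUSH 10   [4, -45, 10]

3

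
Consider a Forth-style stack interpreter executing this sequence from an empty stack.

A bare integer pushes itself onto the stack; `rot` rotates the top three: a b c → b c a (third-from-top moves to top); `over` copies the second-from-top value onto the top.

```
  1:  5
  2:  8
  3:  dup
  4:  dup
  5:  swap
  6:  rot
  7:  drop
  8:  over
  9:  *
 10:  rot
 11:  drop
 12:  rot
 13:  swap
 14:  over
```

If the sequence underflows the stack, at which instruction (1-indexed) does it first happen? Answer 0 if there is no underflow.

5     5
8     5 8
dup   5 8 8
dup   5 8 8 8
swap  5 8 8 8
rot   5 8 8 8
drop  5 8 8
over  5 8 8 8
*     5 8 64
rot   8 64 5
drop  8 64
rot  — needs 3 operands, stack has 2 → underflow

12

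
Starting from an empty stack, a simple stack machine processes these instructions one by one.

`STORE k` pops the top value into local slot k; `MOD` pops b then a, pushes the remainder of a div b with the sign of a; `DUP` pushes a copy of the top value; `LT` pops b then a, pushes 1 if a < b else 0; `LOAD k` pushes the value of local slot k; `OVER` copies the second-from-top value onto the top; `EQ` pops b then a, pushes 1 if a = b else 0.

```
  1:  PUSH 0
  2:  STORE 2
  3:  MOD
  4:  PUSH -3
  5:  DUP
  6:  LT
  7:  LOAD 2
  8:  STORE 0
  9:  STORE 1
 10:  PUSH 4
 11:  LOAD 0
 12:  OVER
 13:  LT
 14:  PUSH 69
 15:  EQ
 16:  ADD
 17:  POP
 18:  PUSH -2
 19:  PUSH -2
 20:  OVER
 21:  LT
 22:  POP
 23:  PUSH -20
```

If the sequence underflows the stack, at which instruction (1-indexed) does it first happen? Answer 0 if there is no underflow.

3

PUSH 0  → 0
STORE 2 → (empty)
MOD  — needs 2 operands, stack has 0 → underflow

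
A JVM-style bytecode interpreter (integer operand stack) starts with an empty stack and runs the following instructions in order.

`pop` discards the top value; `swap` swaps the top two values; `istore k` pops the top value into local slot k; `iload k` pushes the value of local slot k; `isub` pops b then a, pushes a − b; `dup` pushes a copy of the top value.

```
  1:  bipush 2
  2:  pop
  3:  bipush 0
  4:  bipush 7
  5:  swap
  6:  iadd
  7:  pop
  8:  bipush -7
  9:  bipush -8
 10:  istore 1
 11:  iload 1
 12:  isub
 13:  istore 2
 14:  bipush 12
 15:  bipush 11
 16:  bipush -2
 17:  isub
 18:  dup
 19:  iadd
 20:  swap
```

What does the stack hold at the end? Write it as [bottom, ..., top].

[26, 12]

bipush 2  -> 2
pop       -> (empty)
bipush 0  -> 0
bipush 7  -> 0 7
swap      -> 7 0
iadd      -> 7
pop       -> (empty)
bipush -7 -> -7
bipush -8 -> -7 -8
istore 1  -> -7
iload 1   -> -7 -8
isub      -> 1
istore 2  -> (empty)
bipush 12 -> 12
bipush 11 -> 12 11
bipush -2 -> 12 11 -2
isub      -> 12 13
dup       -> 12 13 13
iadd      -> 12 26
swap      -> 26 12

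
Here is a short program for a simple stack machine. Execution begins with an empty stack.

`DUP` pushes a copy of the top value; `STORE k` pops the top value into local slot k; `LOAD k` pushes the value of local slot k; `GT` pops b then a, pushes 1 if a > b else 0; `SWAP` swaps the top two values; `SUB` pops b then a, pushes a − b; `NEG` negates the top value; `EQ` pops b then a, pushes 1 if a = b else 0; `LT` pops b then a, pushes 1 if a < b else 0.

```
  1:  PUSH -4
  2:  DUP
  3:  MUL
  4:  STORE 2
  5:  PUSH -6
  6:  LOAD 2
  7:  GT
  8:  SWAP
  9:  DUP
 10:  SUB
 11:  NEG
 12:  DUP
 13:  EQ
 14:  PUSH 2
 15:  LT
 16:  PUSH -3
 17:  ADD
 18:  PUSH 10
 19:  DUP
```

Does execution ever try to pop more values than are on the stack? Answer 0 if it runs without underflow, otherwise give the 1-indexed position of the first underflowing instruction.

8

PUSH -4 -> -4
DUP     -> -4 -4
MUL     -> 16
STORE 2 -> (empty)
PUSH -6 -> -6
LOAD 2  -> -6 16
GT      -> 0
SWAP  — needs 2 operands, stack has 1 → underflow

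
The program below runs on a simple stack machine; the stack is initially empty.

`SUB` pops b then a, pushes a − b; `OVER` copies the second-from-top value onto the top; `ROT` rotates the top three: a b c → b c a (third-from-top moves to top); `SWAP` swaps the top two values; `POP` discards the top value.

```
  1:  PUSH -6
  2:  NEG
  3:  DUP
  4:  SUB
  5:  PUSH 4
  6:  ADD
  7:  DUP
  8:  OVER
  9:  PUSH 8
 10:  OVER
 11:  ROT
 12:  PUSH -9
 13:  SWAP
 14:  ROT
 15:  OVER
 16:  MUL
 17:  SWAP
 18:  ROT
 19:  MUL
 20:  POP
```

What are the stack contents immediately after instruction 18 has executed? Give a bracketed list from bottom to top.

PUSH -6 → [-6]
NEG     → [6]
DUP     → [6, 6]
SUB     → [0]
PUSH 4  → [0, 4]
ADD     → [4]
DUP     → [4, 4]
OVER    → [4, 4, 4]
PUSH 8  → [4, 4, 4, 8]
OVER    → [4, 4, 4, 8, 4]
ROT     → [4, 4, 8, 4, 4]
PUSH -9 → [4, 4, 8, 4, 4, -9]
SWAP    → [4, 4, 8, 4, -9, 4]
ROT     → [4, 4, 8, -9, 4, 4]
OVER    → [4, 4, 8, -9, 4, 4, 4]
MUL     → [4, 4, 8, -9, 4, 16]
SWAP    → [4, 4, 8, -9, 16, 4]
ROT     → [4, 4, 8, 16, 4, -9]

[4, 4, 8, 16, 4, -9]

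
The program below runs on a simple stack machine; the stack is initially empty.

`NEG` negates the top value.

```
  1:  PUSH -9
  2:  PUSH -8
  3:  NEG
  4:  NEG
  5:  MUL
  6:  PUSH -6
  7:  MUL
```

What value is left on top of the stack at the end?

-432

PUSH -9  -9
PUSH -8  -9 -8
NEG      -9 8
NEG      -9 -8
MUL      72
PUSH -6  72 -6
MUL      -432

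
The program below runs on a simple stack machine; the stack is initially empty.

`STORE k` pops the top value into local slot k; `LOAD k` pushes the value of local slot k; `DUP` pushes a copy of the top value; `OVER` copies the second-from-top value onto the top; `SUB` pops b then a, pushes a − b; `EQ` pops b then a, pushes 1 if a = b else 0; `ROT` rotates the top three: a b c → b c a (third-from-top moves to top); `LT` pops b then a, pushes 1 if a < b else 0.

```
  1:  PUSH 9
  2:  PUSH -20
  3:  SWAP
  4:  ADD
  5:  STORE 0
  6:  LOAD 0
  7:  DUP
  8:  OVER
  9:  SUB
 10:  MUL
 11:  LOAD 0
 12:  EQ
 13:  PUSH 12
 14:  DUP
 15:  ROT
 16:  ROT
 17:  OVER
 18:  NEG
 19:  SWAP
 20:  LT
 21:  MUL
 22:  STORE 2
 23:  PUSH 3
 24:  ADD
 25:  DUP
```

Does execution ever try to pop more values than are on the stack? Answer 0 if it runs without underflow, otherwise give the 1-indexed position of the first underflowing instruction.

PUSH 9    9
PUSH -20  9 -20
SWAP      -20 9
ADD       -11
STORE 0   (empty)
LOAD 0    -11
DUP       -11 -11
OVER      -11 -11 -11
SUB       -11 0
MUL       0
LOAD 0    0 -11
EQ        0
PUSH 12   0 12
DUP       0 12 12
ROT       12 12 0
ROT       12 0 12
OVER      12 0 12 0
NEG       12 0 12 0
SWAP      12 0 0 12
LT        12 0 1
MUL       12 0
STORE 2   12
PUSH 3    12 3
ADD       15
DUP       15 15

0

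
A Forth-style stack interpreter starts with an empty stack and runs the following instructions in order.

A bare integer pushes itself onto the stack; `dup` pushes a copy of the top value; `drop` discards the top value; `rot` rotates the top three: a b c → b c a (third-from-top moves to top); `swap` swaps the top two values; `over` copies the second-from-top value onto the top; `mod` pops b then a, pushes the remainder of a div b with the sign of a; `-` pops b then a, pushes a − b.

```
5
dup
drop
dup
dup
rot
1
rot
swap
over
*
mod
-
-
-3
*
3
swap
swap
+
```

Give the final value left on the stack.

3

5    → 5
dup  → 5 5
drop → 5
dup  → 5 5
dup  → 5 5 5
rot  → 5 5 5
1    → 5 5 5 1
rot  → 5 5 1 5
swap → 5 5 5 1
over → 5 5 5 1 5
*    → 5 5 5 5
mod  → 5 5 0
-    → 5 5
-    → 0
-3   → 0 -3
*    → 0
3    → 0 3
swap → 3 0
swap → 0 3
+    → 3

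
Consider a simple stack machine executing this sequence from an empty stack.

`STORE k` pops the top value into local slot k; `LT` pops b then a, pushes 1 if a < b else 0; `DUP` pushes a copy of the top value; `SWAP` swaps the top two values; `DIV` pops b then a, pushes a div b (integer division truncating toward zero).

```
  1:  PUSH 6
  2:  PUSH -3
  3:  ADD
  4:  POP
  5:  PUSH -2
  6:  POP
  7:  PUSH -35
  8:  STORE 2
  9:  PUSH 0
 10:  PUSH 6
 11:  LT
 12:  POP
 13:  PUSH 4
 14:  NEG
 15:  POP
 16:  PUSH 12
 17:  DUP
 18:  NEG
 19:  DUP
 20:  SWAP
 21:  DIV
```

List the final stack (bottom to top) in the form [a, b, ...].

PUSH 6   : 6
PUSH -3  : 6 -3
ADD      : 3
POP      : (empty)
PUSH -2  : -2
POP      : (empty)
PUSH -35 : -35
STORE 2  : (empty)
PUSH 0   : 0
PUSH 6   : 0 6
LT       : 1
POP      : (empty)
PUSH 4   : 4
NEG      : -4
POP      : (empty)
PUSH 12  : 12
DUP      : 12 12
NEG      : 12 -12
DUP      : 12 -12 -12
SWAP     : 12 -12 -12
DIV      : 12 1

[12, 1]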